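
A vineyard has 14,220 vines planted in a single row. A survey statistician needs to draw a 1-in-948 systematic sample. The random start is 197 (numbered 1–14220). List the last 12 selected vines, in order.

4th selection = 197 + 3×948 = 3041
5th: 3041 + 948 = 3989
6th: 3989 + 948 = 4937
7th: 4937 + 948 = 5885
8th: 5885 + 948 = 6833
9th: 6833 + 948 = 7781
10th: 7781 + 948 = 8729
11th: 8729 + 948 = 9677
12th: 9677 + 948 = 10625
13th: 10625 + 948 = 11573
14th: 11573 + 948 = 12521
15th: 12521 + 948 = 13469

3041, 3989, 4937, 5885, 6833, 7781, 8729, 9677, 10625, 11573, 12521, 13469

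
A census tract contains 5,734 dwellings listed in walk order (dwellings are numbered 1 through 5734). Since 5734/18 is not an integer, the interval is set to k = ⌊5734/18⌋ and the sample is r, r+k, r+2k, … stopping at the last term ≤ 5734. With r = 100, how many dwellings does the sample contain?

k = ⌊5734/18⌋ = 318
Achieved size = ⌊(5734 − 100)/318⌋ + 1 = ⌊5634/318⌋ + 1 = 17 + 1 = 18
(last selection: 100 + 17×318 = 5506 ≤ 5734; next would be 5824 > 5734)

18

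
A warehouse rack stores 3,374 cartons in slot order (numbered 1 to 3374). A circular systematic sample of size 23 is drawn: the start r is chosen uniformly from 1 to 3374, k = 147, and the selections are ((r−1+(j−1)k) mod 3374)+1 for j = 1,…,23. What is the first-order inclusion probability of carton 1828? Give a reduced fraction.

23/3374

For each position j, as r ranges over 1…3374 the j-th selection hits every carton exactly once, so carton 1828 is selected for exactly 23 of the 3374 starts.
Inclusion probability = 23/3374.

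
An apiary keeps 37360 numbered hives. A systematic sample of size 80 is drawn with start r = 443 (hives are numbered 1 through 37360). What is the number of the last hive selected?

37336

k = 37360/80 = 467
80th selection = r + (80−1)·k = 443 + 79×467 = 443 + 36893 = 37336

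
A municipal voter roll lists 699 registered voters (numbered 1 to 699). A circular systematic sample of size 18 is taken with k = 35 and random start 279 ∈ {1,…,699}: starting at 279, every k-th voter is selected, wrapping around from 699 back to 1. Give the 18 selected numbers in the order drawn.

279, 314, 349, 384, 419, 454, 489, 524, 559, 594, 629, 664, 699, 35, 70, 105, 140, 175

Selection 1: 279
Selection 2: 279 + 35 = 314
Selection 3: 314 + 35 = 349
Selection 4: 349 + 35 = 384
Selection 5: 384 + 35 = 419
Selection 6: 419 + 35 = 454
Selection 7: 454 + 35 = 489
Selection 8: 489 + 35 = 524
Selection 9: 524 + 35 = 559
Selection 10: 559 + 35 = 594
Selection 11: 594 + 35 = 629
Selection 12: 629 + 35 = 664
Selection 13: 664 + 35 = 699
Selection 14: 699 + 35 = 734 → 734 − 699 = 35
Selection 15: 35 + 35 = 70
Selection 16: 70 + 35 = 105
Selection 17: 105 + 35 = 140
Selection 18: 140 + 35 = 175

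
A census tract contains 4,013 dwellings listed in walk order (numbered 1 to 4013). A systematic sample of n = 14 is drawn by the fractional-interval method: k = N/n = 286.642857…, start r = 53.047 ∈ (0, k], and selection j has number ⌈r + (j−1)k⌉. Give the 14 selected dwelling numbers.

54, 340, 627, 913, 1200, 1487, 1773, 2060, 2347, 2633, 2920, 3207, 3493, 3780

j=1: r + 0k = 53.047 → ⌈·⌉ = 54
j=2: r + 1k = 339.689857… → ⌈·⌉ = 340
j=3: r + 2k = 626.332714… → ⌈·⌉ = 627
j=4: r + 3k = 912.975571… → ⌈·⌉ = 913
j=5: r + 4k = 1199.618428… → ⌈·⌉ = 1200
j=6: r + 5k = 1486.261285… → ⌈·⌉ = 1487
j=7: r + 6k = 1772.904142… → ⌈·⌉ = 1773
j=8: r + 7k = 2059.547 → ⌈·⌉ = 2060
j=9: r + 8k = 2346.189857… → ⌈·⌉ = 2347
j=10: r + 9k = 2632.832714… → ⌈·⌉ = 2633
j=11: r + 10k = 2919.475571… → ⌈·⌉ = 2920
j=12: r + 11k = 3206.118428… → ⌈·⌉ = 3207
j=13: r + 12k = 3492.761285… → ⌈·⌉ = 3493
j=14: r + 13k = 3779.404142… → ⌈·⌉ = 3780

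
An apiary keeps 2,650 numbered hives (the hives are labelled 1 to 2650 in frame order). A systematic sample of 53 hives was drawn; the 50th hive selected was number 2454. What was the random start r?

4

k = 2650/53 = 50
r = 2454 − (50−1)×50 = 2454 − 2450 = 4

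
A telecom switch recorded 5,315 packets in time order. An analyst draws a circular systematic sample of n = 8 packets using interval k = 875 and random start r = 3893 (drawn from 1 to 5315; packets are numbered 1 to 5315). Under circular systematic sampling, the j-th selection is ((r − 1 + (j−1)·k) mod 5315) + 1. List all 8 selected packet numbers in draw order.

3893, 4768, 328, 1203, 2078, 2953, 3828, 4703

Selection 1: 3893
Selection 2: 3893 + 875 = 4768
Selection 3: 4768 + 875 = 5643 → 5643 − 5315 = 328
Selection 4: 328 + 875 = 1203
Selection 5: 1203 + 875 = 2078
Selection 6: 2078 + 875 = 2953
Selection 7: 2953 + 875 = 3828
Selection 8: 3828 + 875 = 4703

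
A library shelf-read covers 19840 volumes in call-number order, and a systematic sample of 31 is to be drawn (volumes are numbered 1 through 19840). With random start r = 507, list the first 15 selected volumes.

k = N/n = 19840/31 = 640
volume 1: 507
volume 2: 507 + 640 = 1147
volume 3: 1147 + 640 = 1787
volume 4: 1787 + 640 = 2427
volume 5: 2427 + 640 = 3067
volume 6: 3067 + 640 = 3707
volume 7: 3707 + 640 = 4347
volume 8: 4347 + 640 = 4987
volume 9: 4987 + 640 = 5627
volume 10: 5627 + 640 = 6267
volume 11: 6267 + 640 = 6907
volume 12: 6907 + 640 = 7547
volume 13: 7547 + 640 = 8187
volume 14: 8187 + 640 = 8827
volume 15: 8827 + 640 = 9467

507, 1147, 1787, 2427, 3067, 3707, 4347, 4987, 5627, 6267, 6907, 7547, 8187, 8827, 9467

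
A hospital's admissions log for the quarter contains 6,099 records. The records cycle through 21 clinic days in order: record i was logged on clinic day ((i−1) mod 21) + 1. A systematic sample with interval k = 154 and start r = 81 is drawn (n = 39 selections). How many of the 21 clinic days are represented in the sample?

Consecutive selections differ by k = 154, so their clinic day numbers differ by 154 mod 21 = 7.
gcd(154, 21) = 7, so the sample visits 21/7 = 3 distinct residues mod 21.
Start 81 is clinic day 18; the clinic days hit are 4, 11, 18.

3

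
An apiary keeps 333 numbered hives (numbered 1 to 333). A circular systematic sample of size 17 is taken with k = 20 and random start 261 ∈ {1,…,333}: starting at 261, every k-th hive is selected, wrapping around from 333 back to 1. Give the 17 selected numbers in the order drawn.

Selection 1: 261
Selection 2: 261 + 20 = 281
Selection 3: 281 + 20 = 301
Selection 4: 301 + 20 = 321
Selection 5: 321 + 20 = 341 → 341 − 333 = 8
Selection 6: 8 + 20 = 28
Selection 7: 28 + 20 = 48
Selection 8: 48 + 20 = 68
Selection 9: 68 + 20 = 88
Selection 10: 88 + 20 = 108
Selection 11: 108 + 20 = 128
Selection 12: 128 + 20 = 148
Selection 13: 148 + 20 = 168
Selection 14: 168 + 20 = 188
Selection 15: 188 + 20 = 208
Selection 16: 208 + 20 = 228
Selection 17: 228 + 20 = 248

261, 281, 301, 321, 8, 28, 48, 68, 88, 108, 128, 148, 168, 188, 208, 228, 248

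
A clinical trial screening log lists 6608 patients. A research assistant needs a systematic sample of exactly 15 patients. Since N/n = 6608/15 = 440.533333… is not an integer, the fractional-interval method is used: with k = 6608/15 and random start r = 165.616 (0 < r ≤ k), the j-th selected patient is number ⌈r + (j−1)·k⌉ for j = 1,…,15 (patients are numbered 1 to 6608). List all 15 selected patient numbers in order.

166, 607, 1047, 1488, 1928, 2369, 2809, 3250, 3690, 4131, 4571, 5012, 5453, 5893, 6334

j=1: r + 0k = 165.616 → ⌈·⌉ = 166
j=2: r + 1k = 606.149333… → ⌈·⌉ = 607
j=3: r + 2k = 1046.682666… → ⌈·⌉ = 1047
j=4: r + 3k = 1487.216 → ⌈·⌉ = 1488
j=5: r + 4k = 1927.749333… → ⌈·⌉ = 1928
j=6: r + 5k = 2368.282666… → ⌈·⌉ = 2369
j=7: r + 6k = 2808.816 → ⌈·⌉ = 2809
j=8: r + 7k = 3249.349333… → ⌈·⌉ = 3250
j=9: r + 8k = 3689.882666… → ⌈·⌉ = 3690
j=10: r + 9k = 4130.416 → ⌈·⌉ = 4131
j=11: r + 10k = 4570.949333… → ⌈·⌉ = 4571
j=12: r + 11k = 5011.482666… → ⌈·⌉ = 5012
j=13: r + 12k = 5452.016 → ⌈·⌉ = 5453
j=14: r + 13k = 5892.549333… → ⌈·⌉ = 5893
j=15: r + 14k = 6333.082666… → ⌈·⌉ = 6334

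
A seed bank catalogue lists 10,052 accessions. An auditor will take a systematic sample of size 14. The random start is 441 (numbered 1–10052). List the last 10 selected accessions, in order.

k = N/n = 10052/14 = 718
5th selection = 441 + 4×718 = 3313
6th: 3313 + 718 = 4031
7th: 4031 + 718 = 4749
8th: 4749 + 718 = 5467
9th: 5467 + 718 = 6185
10th: 6185 + 718 = 6903
11th: 6903 + 718 = 7621
12th: 7621 + 718 = 8339
13th: 8339 + 718 = 9057
14th: 9057 + 718 = 9775

3313, 4031, 4749, 5467, 6185, 6903, 7621, 8339, 9057, 9775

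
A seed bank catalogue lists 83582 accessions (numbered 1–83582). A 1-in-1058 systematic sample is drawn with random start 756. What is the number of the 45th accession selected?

k = 1058
45th selection = r + (45−1)·k = 756 + 44×1058 = 756 + 46552 = 47308

47308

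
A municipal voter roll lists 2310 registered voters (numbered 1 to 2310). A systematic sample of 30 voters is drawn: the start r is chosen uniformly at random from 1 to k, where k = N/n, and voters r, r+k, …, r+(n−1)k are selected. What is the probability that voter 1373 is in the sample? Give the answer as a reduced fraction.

1/77

k = 2310/30 = 77.
Voter 1373 is selected iff r ≡ 1373 (mod 77); exactly one such r in {1,…,77}.
Inclusion probability = 1/77.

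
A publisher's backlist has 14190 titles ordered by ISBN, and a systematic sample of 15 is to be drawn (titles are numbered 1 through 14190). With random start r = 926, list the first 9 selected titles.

926, 1872, 2818, 3764, 4710, 5656, 6602, 7548, 8494

k = N/n = 14190/15 = 946
title 1: 926
title 2: 926 + 946 = 1872
title 3: 1872 + 946 = 2818
title 4: 2818 + 946 = 3764
title 5: 3764 + 946 = 4710
title 6: 4710 + 946 = 5656
title 7: 5656 + 946 = 6602
title 8: 6602 + 946 = 7548
title 9: 7548 + 946 = 8494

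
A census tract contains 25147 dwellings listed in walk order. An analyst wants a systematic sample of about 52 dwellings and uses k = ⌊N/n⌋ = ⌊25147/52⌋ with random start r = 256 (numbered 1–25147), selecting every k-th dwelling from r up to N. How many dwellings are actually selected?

k = ⌊25147/52⌋ = 483
Achieved size = ⌊(25147 − 256)/483⌋ + 1 = ⌊24891/483⌋ + 1 = 51 + 1 = 52
(last selection: 256 + 51×483 = 24889 ≤ 25147; next would be 25372 > 25147)

52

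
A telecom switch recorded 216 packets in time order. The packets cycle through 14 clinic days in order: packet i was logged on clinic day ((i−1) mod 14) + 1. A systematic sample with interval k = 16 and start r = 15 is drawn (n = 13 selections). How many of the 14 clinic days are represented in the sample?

Consecutive selections differ by k = 16, so their clinic day numbers differ by 16 mod 14 = 2.
gcd(16, 14) = 2, so the sample visits 14/2 = 7 distinct residues mod 14.
Start 15 is clinic day 1; the clinic days hit are 1, 3, 5, 7, 9, 11, 13.

7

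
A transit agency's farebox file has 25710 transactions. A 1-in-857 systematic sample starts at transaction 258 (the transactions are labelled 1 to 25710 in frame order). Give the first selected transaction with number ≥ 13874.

13970

k = 857
Steps past start: ⌈(13874 − 258)/857⌉ = ⌈13616/857⌉ = 16
Selected transaction: 258 + 16×857 = 13970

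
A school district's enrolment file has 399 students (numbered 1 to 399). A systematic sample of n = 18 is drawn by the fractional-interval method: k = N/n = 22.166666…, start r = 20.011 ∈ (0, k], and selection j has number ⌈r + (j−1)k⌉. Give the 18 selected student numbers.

21, 43, 65, 87, 109, 131, 154, 176, 198, 220, 242, 264, 287, 309, 331, 353, 375, 397

j=1: r + 0k = 20.011 → ⌈·⌉ = 21
j=2: r + 1k = 42.177666… → ⌈·⌉ = 43
j=3: r + 2k = 64.344333… → ⌈·⌉ = 65
j=4: r + 3k = 86.511 → ⌈·⌉ = 87
j=5: r + 4k = 108.677666… → ⌈·⌉ = 109
j=6: r + 5k = 130.844333… → ⌈·⌉ = 131
j=7: r + 6k = 153.011 → ⌈·⌉ = 154
j=8: r + 7k = 175.177666… → ⌈·⌉ = 176
j=9: r + 8k = 197.344333… → ⌈·⌉ = 198
j=10: r + 9k = 219.511 → ⌈·⌉ = 220
j=11: r + 10k = 241.677666… → ⌈·⌉ = 242
j=12: r + 11k = 263.844333… → ⌈·⌉ = 264
j=13: r + 12k = 286.011 → ⌈·⌉ = 287
j=14: r + 13k = 308.177666… → ⌈·⌉ = 309
j=15: r + 14k = 330.344333… → ⌈·⌉ = 331
j=16: r + 15k = 352.511 → ⌈·⌉ = 353
j=17: r + 16k = 374.677666… → ⌈·⌉ = 375
j=18: r + 17k = 396.844333… → ⌈·⌉ = 397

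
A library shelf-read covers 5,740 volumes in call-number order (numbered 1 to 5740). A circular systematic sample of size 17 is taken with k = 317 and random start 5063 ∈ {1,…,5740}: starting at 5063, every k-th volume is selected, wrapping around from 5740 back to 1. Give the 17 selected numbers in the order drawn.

5063, 5380, 5697, 274, 591, 908, 1225, 1542, 1859, 2176, 2493, 2810, 3127, 3444, 3761, 4078, 4395

Selection 1: 5063
Selection 2: 5063 + 317 = 5380
Selection 3: 5380 + 317 = 5697
Selection 4: 5697 + 317 = 6014 → 6014 − 5740 = 274
Selection 5: 274 + 317 = 591
Selection 6: 591 + 317 = 908
Selection 7: 908 + 317 = 1225
Selection 8: 1225 + 317 = 1542
Selection 9: 1542 + 317 = 1859
Selection 10: 1859 + 317 = 2176
Selection 11: 2176 + 317 = 2493
Selection 12: 2493 + 317 = 2810
Selection 13: 2810 + 317 = 3127
Selection 14: 3127 + 317 = 3444
Selection 15: 3444 + 317 = 3761
Selection 16: 3761 + 317 = 4078
Selection 17: 4078 + 317 = 4395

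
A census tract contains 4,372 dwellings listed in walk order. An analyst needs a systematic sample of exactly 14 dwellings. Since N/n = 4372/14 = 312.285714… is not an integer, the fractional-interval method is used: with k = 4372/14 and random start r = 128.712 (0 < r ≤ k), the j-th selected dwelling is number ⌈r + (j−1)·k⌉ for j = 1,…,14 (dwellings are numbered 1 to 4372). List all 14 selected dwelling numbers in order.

129, 441, 754, 1066, 1378, 1691, 2003, 2315, 2627, 2940, 3252, 3564, 3877, 4189

j=1: r + 0k = 128.712 → ⌈·⌉ = 129
j=2: r + 1k = 440.997714… → ⌈·⌉ = 441
j=3: r + 2k = 753.283428… → ⌈·⌉ = 754
j=4: r + 3k = 1065.569142… → ⌈·⌉ = 1066
j=5: r + 4k = 1377.854857… → ⌈·⌉ = 1378
j=6: r + 5k = 1690.140571… → ⌈·⌉ = 1691
j=7: r + 6k = 2002.426285… → ⌈·⌉ = 2003
j=8: r + 7k = 2314.712 → ⌈·⌉ = 2315
j=9: r + 8k = 2626.997714… → ⌈·⌉ = 2627
j=10: r + 9k = 2939.283428… → ⌈·⌉ = 2940
j=11: r + 10k = 3251.569142… → ⌈·⌉ = 3252
j=12: r + 11k = 3563.854857… → ⌈·⌉ = 3564
j=13: r + 12k = 3876.140571… → ⌈·⌉ = 3877
j=14: r + 13k = 4188.426285… → ⌈·⌉ = 4189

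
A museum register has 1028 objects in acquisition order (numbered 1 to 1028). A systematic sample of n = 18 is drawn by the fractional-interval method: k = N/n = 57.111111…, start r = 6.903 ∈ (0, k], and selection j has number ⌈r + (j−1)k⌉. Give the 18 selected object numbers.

j=1: r + 0k = 6.903 → ⌈·⌉ = 7
j=2: r + 1k = 64.014111… → ⌈·⌉ = 65
j=3: r + 2k = 121.125222… → ⌈·⌉ = 122
j=4: r + 3k = 178.236333… → ⌈·⌉ = 179
j=5: r + 4k = 235.347444… → ⌈·⌉ = 236
j=6: r + 5k = 292.458555… → ⌈·⌉ = 293
j=7: r + 6k = 349.569666… → ⌈·⌉ = 350
j=8: r + 7k = 406.680777… → ⌈·⌉ = 407
j=9: r + 8k = 463.791888… → ⌈·⌉ = 464
j=10: r + 9k = 520.903 → ⌈·⌉ = 521
j=11: r + 10k = 578.014111… → ⌈·⌉ = 579
j=12: r + 11k = 635.125222… → ⌈·⌉ = 636
j=13: r + 12k = 692.236333… → ⌈·⌉ = 693
j=14: r + 13k = 749.347444… → ⌈·⌉ = 750
j=15: r + 14k = 806.458555… → ⌈·⌉ = 807
j=16: r + 15k = 863.569666… → ⌈·⌉ = 864
j=17: r + 16k = 920.680777… → ⌈·⌉ = 921
j=18: r + 17k = 977.791888… → ⌈·⌉ = 978

7, 65, 122, 179, 236, 293, 350, 407, 464, 521, 579, 636, 693, 750, 807, 864, 921, 978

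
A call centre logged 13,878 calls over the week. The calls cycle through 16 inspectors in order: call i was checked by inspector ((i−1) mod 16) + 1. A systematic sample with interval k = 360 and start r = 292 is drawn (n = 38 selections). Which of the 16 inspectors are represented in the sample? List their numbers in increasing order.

Consecutive selections differ by k = 360, so their inspector numbers differ by 360 mod 16 = 8.
gcd(360, 16) = 8, so the sample visits 16/8 = 2 distinct residues mod 16.
Start 292 is inspector 4; the inspectors hit are 4, 12.

4, 12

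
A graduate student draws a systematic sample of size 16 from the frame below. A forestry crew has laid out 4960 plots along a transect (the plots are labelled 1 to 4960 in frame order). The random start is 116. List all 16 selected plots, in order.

k = N/n = 4960/16 = 310
plot 1: 116
plot 2: 116 + 310 = 426
plot 3: 426 + 310 = 736
plot 4: 736 + 310 = 1046
plot 5: 1046 + 310 = 1356
plot 6: 1356 + 310 = 1666
plot 7: 1666 + 310 = 1976
plot 8: 1976 + 310 = 2286
plot 9: 2286 + 310 = 2596
plot 10: 2596 + 310 = 2906
plot 11: 2906 + 310 = 3216
plot 12: 3216 + 310 = 3526
plot 13: 3526 + 310 = 3836
plot 14: 3836 + 310 = 4146
plot 15: 4146 + 310 = 4456
plot 16: 4456 + 310 = 4766

116, 426, 736, 1046, 1356, 1666, 1976, 2286, 2596, 2906, 3216, 3526, 3836, 4146, 4456, 4766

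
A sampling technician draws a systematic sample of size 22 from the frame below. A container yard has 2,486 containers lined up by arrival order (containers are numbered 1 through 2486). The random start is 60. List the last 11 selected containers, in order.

k = N/n = 2486/22 = 113
12th selection = 60 + 11×113 = 1303
13th: 1303 + 113 = 1416
14th: 1416 + 113 = 1529
15th: 1529 + 113 = 1642
16th: 1642 + 113 = 1755
17th: 1755 + 113 = 1868
18th: 1868 + 113 = 1981
19th: 1981 + 113 = 2094
20th: 2094 + 113 = 2207
21st: 2207 + 113 = 2320
22nd: 2320 + 113 = 2433

1303, 1416, 1529, 1642, 1755, 1868, 1981, 2094, 2207, 2320, 2433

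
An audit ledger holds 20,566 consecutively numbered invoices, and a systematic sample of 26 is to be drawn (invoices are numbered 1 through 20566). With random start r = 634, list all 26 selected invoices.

k = N/n = 20566/26 = 791
invoice 1: 634
invoice 2: 634 + 791 = 1425
invoice 3: 1425 + 791 = 2216
invoice 4: 2216 + 791 = 3007
invoice 5: 3007 + 791 = 3798
invoice 6: 3798 + 791 = 4589
invoice 7: 4589 + 791 = 5380
invoice 8: 5380 + 791 = 6171
invoice 9: 6171 + 791 = 6962
invoice 10: 6962 + 791 = 7753
invoice 11: 7753 + 791 = 8544
invoice 12: 8544 + 791 = 9335
invoice 13: 9335 + 791 = 10126
invoice 14: 10126 + 791 = 10917
invoice 15: 10917 + 791 = 11708
invoice 16: 11708 + 791 = 12499
invoice 17: 12499 + 791 = 13290
invoice 18: 13290 + 791 = 14081
invoice 19: 14081 + 791 = 14872
invoice 20: 14872 + 791 = 15663
invoice 21: 15663 + 791 = 16454
invoice 22: 16454 + 791 = 17245
invoice 23: 17245 + 791 = 18036
invoice 24: 18036 + 791 = 18827
invoice 25: 18827 + 791 = 19618
invoice 26: 19618 + 791 = 20409

634, 1425, 2216, 3007, 3798, 4589, 5380, 6171, 6962, 7753, 8544, 9335, 10126, 10917, 11708, 12499, 13290, 14081, 14872, 15663, 16454, 17245, 18036, 18827, 19618, 20409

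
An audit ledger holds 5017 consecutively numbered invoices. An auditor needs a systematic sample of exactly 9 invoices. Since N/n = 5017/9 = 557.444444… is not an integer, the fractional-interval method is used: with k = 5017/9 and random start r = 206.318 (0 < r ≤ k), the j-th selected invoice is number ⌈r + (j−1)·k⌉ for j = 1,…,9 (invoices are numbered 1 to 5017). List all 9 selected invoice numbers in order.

j=1: r + 0k = 206.318 → ⌈·⌉ = 207
j=2: r + 1k = 763.762444… → ⌈·⌉ = 764
j=3: r + 2k = 1321.206888… → ⌈·⌉ = 1322
j=4: r + 3k = 1878.651333… → ⌈·⌉ = 1879
j=5: r + 4k = 2436.095777… → ⌈·⌉ = 2437
j=6: r + 5k = 2993.540222… → ⌈·⌉ = 2994
j=7: r + 6k = 3550.984666… → ⌈·⌉ = 3551
j=8: r + 7k = 4108.429111… → ⌈·⌉ = 4109
j=9: r + 8k = 4665.873555… → ⌈·⌉ = 4666

207, 764, 1322, 1879, 2437, 2994, 3551, 4109, 4666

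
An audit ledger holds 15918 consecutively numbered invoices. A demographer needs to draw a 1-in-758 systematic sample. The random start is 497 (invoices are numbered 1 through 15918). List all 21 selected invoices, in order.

invoice 1: 497
invoice 2: 497 + 758 = 1255
invoice 3: 1255 + 758 = 2013
invoice 4: 2013 + 758 = 2771
invoice 5: 2771 + 758 = 3529
invoice 6: 3529 + 758 = 4287
invoice 7: 4287 + 758 = 5045
invoice 8: 5045 + 758 = 5803
invoice 9: 5803 + 758 = 6561
invoice 10: 6561 + 758 = 7319
invoice 11: 7319 + 758 = 8077
invoice 12: 8077 + 758 = 8835
invoice 13: 8835 + 758 = 9593
invoice 14: 9593 + 758 = 10351
invoice 15: 10351 + 758 = 11109
invoice 16: 11109 + 758 = 11867
invoice 17: 11867 + 758 = 12625
invoice 18: 12625 + 758 = 13383
invoice 19: 13383 + 758 = 14141
invoice 20: 14141 + 758 = 14899
invoice 21: 14899 + 758 = 15657

497, 1255, 2013, 2771, 3529, 4287, 5045, 5803, 6561, 7319, 8077, 8835, 9593, 10351, 11109, 11867, 12625, 13383, 14141, 14899, 15657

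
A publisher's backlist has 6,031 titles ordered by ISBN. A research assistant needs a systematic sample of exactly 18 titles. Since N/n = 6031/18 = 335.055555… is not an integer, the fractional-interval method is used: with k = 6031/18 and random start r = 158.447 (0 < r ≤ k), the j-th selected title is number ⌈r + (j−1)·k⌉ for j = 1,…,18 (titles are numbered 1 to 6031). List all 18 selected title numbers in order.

159, 494, 829, 1164, 1499, 1834, 2169, 2504, 2839, 3174, 3510, 3845, 4180, 4515, 4850, 5185, 5520, 5855

j=1: r + 0k = 158.447 → ⌈·⌉ = 159
j=2: r + 1k = 493.502555… → ⌈·⌉ = 494
j=3: r + 2k = 828.558111… → ⌈·⌉ = 829
j=4: r + 3k = 1163.613666… → ⌈·⌉ = 1164
j=5: r + 4k = 1498.669222… → ⌈·⌉ = 1499
j=6: r + 5k = 1833.724777… → ⌈·⌉ = 1834
j=7: r + 6k = 2168.780333… → ⌈·⌉ = 2169
j=8: r + 7k = 2503.835888… → ⌈·⌉ = 2504
j=9: r + 8k = 2838.891444… → ⌈·⌉ = 2839
j=10: r + 9k = 3173.947 → ⌈·⌉ = 3174
j=11: r + 10k = 3509.002555… → ⌈·⌉ = 3510
j=12: r + 11k = 3844.058111… → ⌈·⌉ = 3845
j=13: r + 12k = 4179.113666… → ⌈·⌉ = 4180
j=14: r + 13k = 4514.169222… → ⌈·⌉ = 4515
j=15: r + 14k = 4849.224777… → ⌈·⌉ = 4850
j=16: r + 15k = 5184.280333… → ⌈·⌉ = 5185
j=17: r + 16k = 5519.335888… → ⌈·⌉ = 5520
j=18: r + 17k = 5854.391444… → ⌈·⌉ = 5855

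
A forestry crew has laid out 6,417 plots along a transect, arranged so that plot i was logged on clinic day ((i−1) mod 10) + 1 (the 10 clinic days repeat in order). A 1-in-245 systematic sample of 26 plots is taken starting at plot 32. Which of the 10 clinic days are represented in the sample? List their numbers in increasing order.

2, 7

Consecutive selections differ by k = 245, so their clinic day numbers differ by 245 mod 10 = 5.
gcd(245, 10) = 5, so the sample visits 10/5 = 2 distinct residues mod 10.
Start 32 is clinic day 2; the clinic days hit are 2, 7.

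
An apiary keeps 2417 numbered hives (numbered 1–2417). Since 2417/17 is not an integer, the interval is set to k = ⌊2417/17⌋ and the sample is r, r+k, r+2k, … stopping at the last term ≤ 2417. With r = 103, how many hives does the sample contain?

17

k = ⌊2417/17⌋ = 142
Achieved size = ⌊(2417 − 103)/142⌋ + 1 = ⌊2314/142⌋ + 1 = 16 + 1 = 17
(last selection: 103 + 16×142 = 2375 ≤ 2417; next would be 2517 > 2417)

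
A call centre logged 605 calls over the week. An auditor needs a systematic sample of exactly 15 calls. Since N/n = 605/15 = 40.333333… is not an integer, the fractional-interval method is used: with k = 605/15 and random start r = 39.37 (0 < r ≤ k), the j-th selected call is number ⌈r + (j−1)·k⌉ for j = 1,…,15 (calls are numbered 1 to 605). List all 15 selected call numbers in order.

j=1: r + 0k = 39.37 → ⌈·⌉ = 40
j=2: r + 1k = 79.703333… → ⌈·⌉ = 80
j=3: r + 2k = 120.036666… → ⌈·⌉ = 121
j=4: r + 3k = 160.37 → ⌈·⌉ = 161
j=5: r + 4k = 200.703333… → ⌈·⌉ = 201
j=6: r + 5k = 241.036666… → ⌈·⌉ = 242
j=7: r + 6k = 281.37 → ⌈·⌉ = 282
j=8: r + 7k = 321.703333… → ⌈·⌉ = 322
j=9: r + 8k = 362.036666… → ⌈·⌉ = 363
j=10: r + 9k = 402.37 → ⌈·⌉ = 403
j=11: r + 10k = 442.703333… → ⌈·⌉ = 443
j=12: r + 11k = 483.036666… → ⌈·⌉ = 484
j=13: r + 12k = 523.37 → ⌈·⌉ = 524
j=14: r + 13k = 563.703333… → ⌈·⌉ = 564
j=15: r + 14k = 604.036666… → ⌈·⌉ = 605

40, 80, 121, 161, 201, 242, 282, 322, 363, 403, 443, 484, 524, 564, 605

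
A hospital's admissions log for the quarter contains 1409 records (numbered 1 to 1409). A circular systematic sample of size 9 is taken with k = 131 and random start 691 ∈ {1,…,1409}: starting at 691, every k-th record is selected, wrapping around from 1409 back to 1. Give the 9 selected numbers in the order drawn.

Selection 1: 691
Selection 2: 691 + 131 = 822
Selection 3: 822 + 131 = 953
Selection 4: 953 + 131 = 1084
Selection 5: 1084 + 131 = 1215
Selection 6: 1215 + 131 = 1346
Selection 7: 1346 + 131 = 1477 → 1477 − 1409 = 68
Selection 8: 68 + 131 = 199
Selection 9: 199 + 131 = 330

691, 822, 953, 1084, 1215, 1346, 68, 199, 330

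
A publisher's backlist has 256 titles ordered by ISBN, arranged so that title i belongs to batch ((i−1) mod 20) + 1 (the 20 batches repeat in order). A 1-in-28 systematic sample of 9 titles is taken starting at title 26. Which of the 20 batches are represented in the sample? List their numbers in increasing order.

2, 6, 10, 14, 18

Consecutive selections differ by k = 28, so their batch numbers differ by 28 mod 20 = 8.
gcd(28, 20) = 4, so the sample visits 20/4 = 5 distinct residues mod 20.
Start 26 is batch 6; the batches hit are 2, 6, 10, 14, 18.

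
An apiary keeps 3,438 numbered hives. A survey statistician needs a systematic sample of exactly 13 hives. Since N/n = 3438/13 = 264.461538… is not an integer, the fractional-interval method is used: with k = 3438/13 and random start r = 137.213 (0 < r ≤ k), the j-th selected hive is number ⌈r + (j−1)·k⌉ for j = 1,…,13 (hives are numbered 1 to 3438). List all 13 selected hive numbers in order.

138, 402, 667, 931, 1196, 1460, 1724, 1989, 2253, 2518, 2782, 3047, 3311

j=1: r + 0k = 137.213 → ⌈·⌉ = 138
j=2: r + 1k = 401.674538… → ⌈·⌉ = 402
j=3: r + 2k = 666.136076… → ⌈·⌉ = 667
j=4: r + 3k = 930.597615… → ⌈·⌉ = 931
j=5: r + 4k = 1195.059153… → ⌈·⌉ = 1196
j=6: r + 5k = 1459.520692… → ⌈·⌉ = 1460
j=7: r + 6k = 1723.982230… → ⌈·⌉ = 1724
j=8: r + 7k = 1988.443769… → ⌈·⌉ = 1989
j=9: r + 8k = 2252.905307… → ⌈·⌉ = 2253
j=10: r + 9k = 2517.366846… → ⌈·⌉ = 2518
j=11: r + 10k = 2781.828384… → ⌈·⌉ = 2782
j=12: r + 11k = 3046.289923… → ⌈·⌉ = 3047
j=13: r + 12k = 3310.751461… → ⌈·⌉ = 3311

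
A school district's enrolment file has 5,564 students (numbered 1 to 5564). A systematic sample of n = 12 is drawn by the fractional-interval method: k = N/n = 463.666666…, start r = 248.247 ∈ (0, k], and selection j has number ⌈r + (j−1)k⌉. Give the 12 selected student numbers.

249, 712, 1176, 1640, 2103, 2567, 3031, 3494, 3958, 4422, 4885, 5349

j=1: r + 0k = 248.247 → ⌈·⌉ = 249
j=2: r + 1k = 711.913666… → ⌈·⌉ = 712
j=3: r + 2k = 1175.580333… → ⌈·⌉ = 1176
j=4: r + 3k = 1639.247 → ⌈·⌉ = 1640
j=5: r + 4k = 2102.913666… → ⌈·⌉ = 2103
j=6: r + 5k = 2566.580333… → ⌈·⌉ = 2567
j=7: r + 6k = 3030.247 → ⌈·⌉ = 3031
j=8: r + 7k = 3493.913666… → ⌈·⌉ = 3494
j=9: r + 8k = 3957.580333… → ⌈·⌉ = 3958
j=10: r + 9k = 4421.247 → ⌈·⌉ = 4422
j=11: r + 10k = 4884.913666… → ⌈·⌉ = 4885
j=12: r + 11k = 5348.580333… → ⌈·⌉ = 5349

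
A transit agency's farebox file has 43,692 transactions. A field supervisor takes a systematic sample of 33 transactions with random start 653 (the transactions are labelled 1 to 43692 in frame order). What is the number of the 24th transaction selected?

k = 43692/33 = 1324
24th selection = r + (24−1)·k = 653 + 23×1324 = 653 + 30452 = 31105

31105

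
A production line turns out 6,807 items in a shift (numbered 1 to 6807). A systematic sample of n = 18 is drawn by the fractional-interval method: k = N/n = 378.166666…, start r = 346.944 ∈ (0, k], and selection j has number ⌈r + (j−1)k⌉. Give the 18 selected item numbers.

347, 726, 1104, 1482, 1860, 2238, 2616, 2995, 3373, 3751, 4129, 4507, 4885, 5264, 5642, 6020, 6398, 6776

j=1: r + 0k = 346.944 → ⌈·⌉ = 347
j=2: r + 1k = 725.110666… → ⌈·⌉ = 726
j=3: r + 2k = 1103.277333… → ⌈·⌉ = 1104
j=4: r + 3k = 1481.444 → ⌈·⌉ = 1482
j=5: r + 4k = 1859.610666… → ⌈·⌉ = 1860
j=6: r + 5k = 2237.777333… → ⌈·⌉ = 2238
j=7: r + 6k = 2615.944 → ⌈·⌉ = 2616
j=8: r + 7k = 2994.110666… → ⌈·⌉ = 2995
j=9: r + 8k = 3372.277333… → ⌈·⌉ = 3373
j=10: r + 9k = 3750.444 → ⌈·⌉ = 3751
j=11: r + 10k = 4128.610666… → ⌈·⌉ = 4129
j=12: r + 11k = 4506.777333… → ⌈·⌉ = 4507
j=13: r + 12k = 4884.944 → ⌈·⌉ = 4885
j=14: r + 13k = 5263.110666… → ⌈·⌉ = 5264
j=15: r + 14k = 5641.277333… → ⌈·⌉ = 5642
j=16: r + 15k = 6019.444 → ⌈·⌉ = 6020
j=17: r + 16k = 6397.610666… → ⌈·⌉ = 6398
j=18: r + 17k = 6775.777333… → ⌈·⌉ = 6776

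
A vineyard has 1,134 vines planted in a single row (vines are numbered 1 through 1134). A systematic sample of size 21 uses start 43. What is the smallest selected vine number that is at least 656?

k = 1134/21 = 54
Steps past start: ⌈(656 − 43)/54⌉ = ⌈613/54⌉ = 12
Selected vine: 43 + 12×54 = 691

691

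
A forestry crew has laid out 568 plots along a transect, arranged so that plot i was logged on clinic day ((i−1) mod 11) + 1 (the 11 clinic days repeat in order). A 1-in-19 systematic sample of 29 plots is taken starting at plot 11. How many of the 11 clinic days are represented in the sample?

Consecutive selections differ by k = 19, so their clinic day numbers differ by 19 mod 11 = 8.
gcd(19, 11) = 1, so the sample visits 11/1 = 11 distinct residues mod 11.
Start 11 is clinic day 11; the clinic days hit are 1, 2, 3, 4, 5, 6, 7, 8, 9, 10, 11.

11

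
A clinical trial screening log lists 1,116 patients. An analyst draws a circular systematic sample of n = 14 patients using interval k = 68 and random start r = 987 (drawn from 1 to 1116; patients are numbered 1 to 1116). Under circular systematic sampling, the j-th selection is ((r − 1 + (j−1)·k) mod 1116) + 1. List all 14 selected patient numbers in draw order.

Selection 1: 987
Selection 2: 987 + 68 = 1055
Selection 3: 1055 + 68 = 1123 → 1123 − 1116 = 7
Selection 4: 7 + 68 = 75
Selection 5: 75 + 68 = 143
Selection 6: 143 + 68 = 211
Selection 7: 211 + 68 = 279
Selection 8: 279 + 68 = 347
Selection 9: 347 + 68 = 415
Selection 10: 415 + 68 = 483
Selection 11: 483 + 68 = 551
Selection 12: 551 + 68 = 619
Selection 13: 619 + 68 = 687
Selection 14: 687 + 68 = 755

987, 1055, 7, 75, 143, 211, 279, 347, 415, 483, 551, 619, 687, 755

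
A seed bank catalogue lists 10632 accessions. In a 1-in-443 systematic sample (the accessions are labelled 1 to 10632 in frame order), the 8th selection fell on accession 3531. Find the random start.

430

k = 443
r = 3531 − (8−1)×443 = 3531 − 3101 = 430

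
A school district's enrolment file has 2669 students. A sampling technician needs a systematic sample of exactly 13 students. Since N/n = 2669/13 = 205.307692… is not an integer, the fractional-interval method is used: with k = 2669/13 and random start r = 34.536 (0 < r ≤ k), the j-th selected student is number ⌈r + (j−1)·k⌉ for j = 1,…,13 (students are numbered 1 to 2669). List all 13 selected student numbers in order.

35, 240, 446, 651, 856, 1062, 1267, 1472, 1677, 1883, 2088, 2293, 2499

j=1: r + 0k = 34.536 → ⌈·⌉ = 35
j=2: r + 1k = 239.843692… → ⌈·⌉ = 240
j=3: r + 2k = 445.151384… → ⌈·⌉ = 446
j=4: r + 3k = 650.459076… → ⌈·⌉ = 651
j=5: r + 4k = 855.766769… → ⌈·⌉ = 856
j=6: r + 5k = 1061.074461… → ⌈·⌉ = 1062
j=7: r + 6k = 1266.382153… → ⌈·⌉ = 1267
j=8: r + 7k = 1471.689846… → ⌈·⌉ = 1472
j=9: r + 8k = 1676.997538… → ⌈·⌉ = 1677
j=10: r + 9k = 1882.305230… → ⌈·⌉ = 1883
j=11: r + 10k = 2087.612923… → ⌈·⌉ = 2088
j=12: r + 11k = 2292.920615… → ⌈·⌉ = 2293
j=13: r + 12k = 2498.228307… → ⌈·⌉ = 2499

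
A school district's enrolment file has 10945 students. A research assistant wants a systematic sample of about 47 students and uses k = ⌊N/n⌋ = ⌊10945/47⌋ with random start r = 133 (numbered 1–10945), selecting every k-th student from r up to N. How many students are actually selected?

k = ⌊10945/47⌋ = 232
Achieved size = ⌊(10945 − 133)/232⌋ + 1 = ⌊10812/232⌋ + 1 = 46 + 1 = 47
(last selection: 133 + 46×232 = 10805 ≤ 10945; next would be 11037 > 10945)

47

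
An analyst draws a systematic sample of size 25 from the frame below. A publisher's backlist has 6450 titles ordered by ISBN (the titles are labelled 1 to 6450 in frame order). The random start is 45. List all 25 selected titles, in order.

k = N/n = 6450/25 = 258
title 1: 45
title 2: 45 + 258 = 303
title 3: 303 + 258 = 561
title 4: 561 + 258 = 819
title 5: 819 + 258 = 1077
title 6: 1077 + 258 = 1335
title 7: 1335 + 258 = 1593
title 8: 1593 + 258 = 1851
title 9: 1851 + 258 = 2109
title 10: 2109 + 258 = 2367
title 11: 2367 + 258 = 2625
title 12: 2625 + 258 = 2883
title 13: 2883 + 258 = 3141
title 14: 3141 + 258 = 3399
title 15: 3399 + 258 = 3657
title 16: 3657 + 258 = 3915
title 17: 3915 + 258 = 4173
title 18: 4173 + 258 = 4431
title 19: 4431 + 258 = 4689
title 20: 4689 + 258 = 4947
title 21: 4947 + 258 = 5205
title 22: 5205 + 258 = 5463
title 23: 5463 + 258 = 5721
title 24: 5721 + 258 = 5979
title 25: 5979 + 258 = 6237

45, 303, 561, 819, 1077, 1335, 1593, 1851, 2109, 2367, 2625, 2883, 3141, 3399, 3657, 3915, 4173, 4431, 4689, 4947, 5205, 5463, 5721, 5979, 6237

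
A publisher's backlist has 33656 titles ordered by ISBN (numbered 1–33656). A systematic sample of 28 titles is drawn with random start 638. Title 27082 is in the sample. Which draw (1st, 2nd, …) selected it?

23

k = 33656/28 = 1202
position = (27082 − 638)/1202 + 1 = 26444/1202 + 1 = 22 + 1 = 23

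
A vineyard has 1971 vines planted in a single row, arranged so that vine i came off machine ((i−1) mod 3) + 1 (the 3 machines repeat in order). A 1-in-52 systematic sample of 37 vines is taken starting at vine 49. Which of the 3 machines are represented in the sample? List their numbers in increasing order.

1, 2, 3

Consecutive selections differ by k = 52, so their machine numbers differ by 52 mod 3 = 1.
gcd(52, 3) = 1, so the sample visits 3/1 = 3 distinct residues mod 3.
Start 49 is machine 1; the machines hit are 1, 2, 3.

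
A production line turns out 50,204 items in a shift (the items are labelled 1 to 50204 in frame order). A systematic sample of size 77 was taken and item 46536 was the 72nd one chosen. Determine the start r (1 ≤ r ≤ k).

244

k = 50204/77 = 652
r = 46536 − (72−1)×652 = 46536 − 46292 = 244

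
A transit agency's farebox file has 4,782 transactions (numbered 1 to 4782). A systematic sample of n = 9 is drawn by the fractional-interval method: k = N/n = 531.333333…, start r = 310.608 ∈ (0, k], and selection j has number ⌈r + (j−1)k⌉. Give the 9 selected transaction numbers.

311, 842, 1374, 1905, 2436, 2968, 3499, 4030, 4562

j=1: r + 0k = 310.608 → ⌈·⌉ = 311
j=2: r + 1k = 841.941333… → ⌈·⌉ = 842
j=3: r + 2k = 1373.274666… → ⌈·⌉ = 1374
j=4: r + 3k = 1904.608 → ⌈·⌉ = 1905
j=5: r + 4k = 2435.941333… → ⌈·⌉ = 2436
j=6: r + 5k = 2967.274666… → ⌈·⌉ = 2968
j=7: r + 6k = 3498.608 → ⌈·⌉ = 3499
j=8: r + 7k = 4029.941333… → ⌈·⌉ = 4030
j=9: r + 8k = 4561.274666… → ⌈·⌉ = 4562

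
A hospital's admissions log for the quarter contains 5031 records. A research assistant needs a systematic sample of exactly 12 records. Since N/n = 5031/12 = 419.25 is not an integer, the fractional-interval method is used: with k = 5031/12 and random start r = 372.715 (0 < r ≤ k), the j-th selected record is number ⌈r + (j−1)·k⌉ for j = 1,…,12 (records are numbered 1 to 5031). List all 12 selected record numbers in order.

j=1: r + 0k = 372.715 → ⌈·⌉ = 373
j=2: r + 1k = 791.965 → ⌈·⌉ = 792
j=3: r + 2k = 1211.215 → ⌈·⌉ = 1212
j=4: r + 3k = 1630.465 → ⌈·⌉ = 1631
j=5: r + 4k = 2049.715 → ⌈·⌉ = 2050
j=6: r + 5k = 2468.965 → ⌈·⌉ = 2469
j=7: r + 6k = 2888.215 → ⌈·⌉ = 2889
j=8: r + 7k = 3307.465 → ⌈·⌉ = 3308
j=9: r + 8k = 3726.715 → ⌈·⌉ = 3727
j=10: r + 9k = 4145.965 → ⌈·⌉ = 4146
j=11: r + 10k = 4565.215 → ⌈·⌉ = 4566
j=12: r + 11k = 4984.465 → ⌈·⌉ = 4985

373, 792, 1212, 1631, 2050, 2469, 2889, 3308, 3727, 4146, 4566, 4985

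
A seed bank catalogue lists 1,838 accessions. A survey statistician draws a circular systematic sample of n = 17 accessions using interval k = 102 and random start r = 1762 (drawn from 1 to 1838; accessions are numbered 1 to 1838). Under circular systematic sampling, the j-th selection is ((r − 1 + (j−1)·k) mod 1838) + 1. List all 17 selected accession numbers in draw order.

1762, 26, 128, 230, 332, 434, 536, 638, 740, 842, 944, 1046, 1148, 1250, 1352, 1454, 1556

Selection 1: 1762
Selection 2: 1762 + 102 = 1864 → 1864 − 1838 = 26
Selection 3: 26 + 102 = 128
Selection 4: 128 + 102 = 230
Selection 5: 230 + 102 = 332
Selection 6: 332 + 102 = 434
Selection 7: 434 + 102 = 536
Selection 8: 536 + 102 = 638
Selection 9: 638 + 102 = 740
Selection 10: 740 + 102 = 842
Selection 11: 842 + 102 = 944
Selection 12: 944 + 102 = 1046
Selection 13: 1046 + 102 = 1148
Selection 14: 1148 + 102 = 1250
Selection 15: 1250 + 102 = 1352
Selection 16: 1352 + 102 = 1454
Selection 17: 1454 + 102 = 1556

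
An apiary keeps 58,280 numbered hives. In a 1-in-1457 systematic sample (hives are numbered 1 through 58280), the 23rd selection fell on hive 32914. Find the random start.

k = 1457
r = 32914 − (23−1)×1457 = 32914 − 32054 = 860

860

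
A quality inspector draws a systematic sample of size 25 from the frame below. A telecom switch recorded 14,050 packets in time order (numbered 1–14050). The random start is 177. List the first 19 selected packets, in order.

177, 739, 1301, 1863, 2425, 2987, 3549, 4111, 4673, 5235, 5797, 6359, 6921, 7483, 8045, 8607, 9169, 9731, 10293

k = N/n = 14050/25 = 562
packet 1: 177
packet 2: 177 + 562 = 739
packet 3: 739 + 562 = 1301
packet 4: 1301 + 562 = 1863
packet 5: 1863 + 562 = 2425
packet 6: 2425 + 562 = 2987
packet 7: 2987 + 562 = 3549
packet 8: 3549 + 562 = 4111
packet 9: 4111 + 562 = 4673
packet 10: 4673 + 562 = 5235
packet 11: 5235 + 562 = 5797
packet 12: 5797 + 562 = 6359
packet 13: 6359 + 562 = 6921
packet 14: 6921 + 562 = 7483
packet 15: 7483 + 562 = 8045
packet 16: 8045 + 562 = 8607
packet 17: 8607 + 562 = 9169
packet 18: 9169 + 562 = 9731
packet 19: 9731 + 562 = 10293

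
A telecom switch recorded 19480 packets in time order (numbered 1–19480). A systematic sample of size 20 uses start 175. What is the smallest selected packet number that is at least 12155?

12837

k = 19480/20 = 974
Steps past start: ⌈(12155 − 175)/974⌉ = ⌈11980/974⌉ = 13
Selected packet: 175 + 13×974 = 12837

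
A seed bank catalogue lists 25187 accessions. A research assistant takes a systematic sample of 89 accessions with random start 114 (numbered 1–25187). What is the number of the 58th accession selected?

k = 25187/89 = 283
58th selection = r + (58−1)·k = 114 + 57×283 = 114 + 16131 = 16245

16245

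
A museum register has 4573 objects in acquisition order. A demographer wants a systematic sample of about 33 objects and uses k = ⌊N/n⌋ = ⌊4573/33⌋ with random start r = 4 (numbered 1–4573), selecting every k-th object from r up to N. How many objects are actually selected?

k = ⌊4573/33⌋ = 138
Achieved size = ⌊(4573 − 4)/138⌋ + 1 = ⌊4569/138⌋ + 1 = 33 + 1 = 34
(last selection: 4 + 33×138 = 4558 ≤ 4573; next would be 4696 > 4573)

34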